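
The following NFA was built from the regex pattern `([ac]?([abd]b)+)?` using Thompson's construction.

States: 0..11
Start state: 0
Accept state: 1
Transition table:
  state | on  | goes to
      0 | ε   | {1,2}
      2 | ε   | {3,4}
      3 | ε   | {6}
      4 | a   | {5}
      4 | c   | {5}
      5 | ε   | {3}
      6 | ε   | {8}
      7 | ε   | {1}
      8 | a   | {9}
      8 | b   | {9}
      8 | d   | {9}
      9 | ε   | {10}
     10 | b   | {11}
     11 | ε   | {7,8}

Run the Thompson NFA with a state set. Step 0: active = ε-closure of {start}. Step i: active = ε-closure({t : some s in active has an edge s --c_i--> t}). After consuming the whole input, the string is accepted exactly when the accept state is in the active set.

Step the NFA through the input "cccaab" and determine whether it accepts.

start: ε-closure({0}) = {0,1,2,3,4,6,8}
'c' @ 1: {3,5,6,8}
'c' @ 2: {}  — state set empty
rest 'caab' ignored (set empty)
after full input: {}  (accept=1 not in)

Answer: REJECT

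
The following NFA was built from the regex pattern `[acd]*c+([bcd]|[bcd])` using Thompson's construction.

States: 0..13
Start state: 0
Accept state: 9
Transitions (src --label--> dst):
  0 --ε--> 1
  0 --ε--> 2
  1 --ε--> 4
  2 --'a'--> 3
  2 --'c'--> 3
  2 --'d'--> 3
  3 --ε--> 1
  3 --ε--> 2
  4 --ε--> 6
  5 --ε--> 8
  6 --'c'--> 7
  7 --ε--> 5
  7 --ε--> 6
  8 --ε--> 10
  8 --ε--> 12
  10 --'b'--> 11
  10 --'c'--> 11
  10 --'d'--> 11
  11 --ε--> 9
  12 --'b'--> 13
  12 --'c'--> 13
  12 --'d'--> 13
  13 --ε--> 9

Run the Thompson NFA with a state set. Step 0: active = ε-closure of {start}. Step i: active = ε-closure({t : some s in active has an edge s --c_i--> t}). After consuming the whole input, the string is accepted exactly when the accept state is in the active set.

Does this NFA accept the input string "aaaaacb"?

initial (ε-close {0}): {0,1,2,4,6}
'a' @ 1: {1,2,3,4,6}
'a' @ 2: {1,2,3,4,6}
'a' @ 3: {1,2,3,4,6}
'a' @ 4: {1,2,3,4,6}
'a' @ 5: {1,2,3,4,6}
'c' @ 6: {1,2,3,4,5,6,7,8,10,12}
'b' @ 7: {9,11,13}  [accepting]
final: {9,11,13}; accept 9 in set

Answer: ACCEPT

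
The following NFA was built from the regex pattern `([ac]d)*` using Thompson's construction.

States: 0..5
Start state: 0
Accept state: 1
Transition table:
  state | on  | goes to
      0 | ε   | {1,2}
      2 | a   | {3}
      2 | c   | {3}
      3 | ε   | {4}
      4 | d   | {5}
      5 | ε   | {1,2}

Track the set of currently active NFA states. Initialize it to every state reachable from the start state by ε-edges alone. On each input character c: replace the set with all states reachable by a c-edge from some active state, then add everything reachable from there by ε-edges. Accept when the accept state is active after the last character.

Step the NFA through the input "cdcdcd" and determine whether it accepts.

S₀ = ε-closure({0}) = {0,1,2}
'c' @ 1: {3,4}
'd' @ 2: {1,2,5}  [accepting]
'c' @ 3: {3,4}
'd' @ 4: {1,2,5}  [accepting]
'c' @ 5: {3,4}
'd' @ 6: {1,2,5}  [accepting]
end set {1,2,5} — state 1 in

Answer: ACCEPT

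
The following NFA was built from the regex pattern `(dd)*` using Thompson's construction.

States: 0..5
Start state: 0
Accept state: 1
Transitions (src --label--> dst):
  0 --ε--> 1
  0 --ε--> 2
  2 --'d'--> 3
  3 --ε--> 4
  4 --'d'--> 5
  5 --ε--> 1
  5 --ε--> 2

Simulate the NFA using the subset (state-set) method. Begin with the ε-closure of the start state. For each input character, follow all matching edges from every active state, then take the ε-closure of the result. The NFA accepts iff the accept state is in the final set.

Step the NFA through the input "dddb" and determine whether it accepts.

S₀ = ε-closure({0}) = {0,1,2}
'd' @ 1: {3,4}
'd' @ 2: {1,2,5}  (accept∈set)
'd' @ 3: {3,4}
'b' @ 4: {}  — no active states
end set {} — state 1 not in

Answer: REJECT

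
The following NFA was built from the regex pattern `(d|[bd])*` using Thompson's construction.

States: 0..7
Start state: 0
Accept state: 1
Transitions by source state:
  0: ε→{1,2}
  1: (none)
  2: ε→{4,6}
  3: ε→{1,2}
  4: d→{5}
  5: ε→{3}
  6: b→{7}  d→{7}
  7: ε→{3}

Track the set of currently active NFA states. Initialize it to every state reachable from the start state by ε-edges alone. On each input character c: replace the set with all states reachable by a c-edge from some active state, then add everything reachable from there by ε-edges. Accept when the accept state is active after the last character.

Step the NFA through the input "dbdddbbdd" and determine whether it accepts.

Answer: ACCEPT

Steps:
initial (ε-close {0}): {0,1,2,4,6}
'd' @ 1: {1,2,3,4,5,6,7}  ✓accept
'b' @ 2: {1,2,3,4,6,7}  ✓accept
'd' @ 3: {1,2,3,4,5,6,7}  ✓accept
'd' @ 4: {1,2,3,4,5,6,7}  ✓accept
'd' @ 5: {1,2,3,4,5,6,7}  ✓accept
'b' @ 6: {1,2,3,4,6,7}  ✓accept
'b' @ 7: {1,2,3,4,6,7}  ✓accept
'd' @ 8: {1,2,3,4,5,6,7}  ✓accept
'd' @ 9: {1,2,3,4,5,6,7}  ✓accept
final: {1,2,3,4,5,6,7}; accept 1 in set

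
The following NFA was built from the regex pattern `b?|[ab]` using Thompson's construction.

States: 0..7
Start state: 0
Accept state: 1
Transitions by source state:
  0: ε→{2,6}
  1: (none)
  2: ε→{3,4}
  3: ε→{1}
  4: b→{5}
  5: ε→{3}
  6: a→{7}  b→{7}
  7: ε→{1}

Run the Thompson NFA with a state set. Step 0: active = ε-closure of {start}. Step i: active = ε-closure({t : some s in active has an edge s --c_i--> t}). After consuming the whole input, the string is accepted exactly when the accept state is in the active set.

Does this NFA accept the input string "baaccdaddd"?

start: ε-closure({0}) = {0,1,2,3,4,6}
'b' @ 1: {1,3,5,7}  [accepting]
'a' @ 2: {}  — dead — no transitions
rest 'accdaddd' ignored (set empty)
after full input: {}  (accept=1 not in)

Answer: REJECT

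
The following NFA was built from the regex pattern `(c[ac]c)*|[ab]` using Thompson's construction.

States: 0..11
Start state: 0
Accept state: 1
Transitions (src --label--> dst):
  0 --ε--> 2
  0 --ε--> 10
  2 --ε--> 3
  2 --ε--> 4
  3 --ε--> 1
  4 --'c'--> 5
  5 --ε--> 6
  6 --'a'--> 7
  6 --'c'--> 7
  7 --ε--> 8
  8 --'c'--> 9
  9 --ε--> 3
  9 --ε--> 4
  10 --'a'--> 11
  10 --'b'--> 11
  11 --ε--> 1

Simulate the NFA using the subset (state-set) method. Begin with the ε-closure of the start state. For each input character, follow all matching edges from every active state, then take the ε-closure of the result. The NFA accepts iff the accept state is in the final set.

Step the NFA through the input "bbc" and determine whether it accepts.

S₀ = ε-closure({0}) = {0,1,2,3,4,10}
'b' @ 1: {1,11}  (accept∈set)
'b' @ 2: {}  — state set empty
rest 'c' ignored (set empty)
after full input: {}  (accept=1 not in)

Answer: REJECT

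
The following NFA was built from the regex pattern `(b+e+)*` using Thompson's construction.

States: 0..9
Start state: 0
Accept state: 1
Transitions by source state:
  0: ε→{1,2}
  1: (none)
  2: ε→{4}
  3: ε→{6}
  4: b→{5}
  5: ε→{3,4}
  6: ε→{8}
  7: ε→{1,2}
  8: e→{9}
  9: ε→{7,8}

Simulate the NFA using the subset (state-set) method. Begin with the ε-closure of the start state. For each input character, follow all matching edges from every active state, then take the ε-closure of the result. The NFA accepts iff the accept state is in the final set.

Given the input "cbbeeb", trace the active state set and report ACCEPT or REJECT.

Answer: REJECT

Trace:
start: ε-closure({0}) = {0,1,2,4}
'c' @ 1: {}  — dead — no transitions
rest 'bbeeb' ignored (set empty)
final: {}; accept 1 not in set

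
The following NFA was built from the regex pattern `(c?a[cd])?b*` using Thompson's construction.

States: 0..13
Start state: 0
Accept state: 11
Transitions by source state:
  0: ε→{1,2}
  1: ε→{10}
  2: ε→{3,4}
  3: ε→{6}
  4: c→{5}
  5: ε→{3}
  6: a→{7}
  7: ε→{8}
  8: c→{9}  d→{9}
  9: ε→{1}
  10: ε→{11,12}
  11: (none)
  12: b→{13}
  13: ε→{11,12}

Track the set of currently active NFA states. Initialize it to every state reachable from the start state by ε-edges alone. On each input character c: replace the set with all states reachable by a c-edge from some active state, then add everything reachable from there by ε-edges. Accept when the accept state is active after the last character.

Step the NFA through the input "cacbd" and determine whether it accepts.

initial (ε-close {0}): {0,1,2,3,4,6,10,11,12}
'c' @ 1: {3,5,6}
'a' @ 2: {7,8}
'c' @ 3: {1,9,10,11,12}  ✓accept
'b' @ 4: {11,12,13}  ✓accept
'd' @ 5: {}  — state set empty
end set {} — state 11 not in

Answer: REJECT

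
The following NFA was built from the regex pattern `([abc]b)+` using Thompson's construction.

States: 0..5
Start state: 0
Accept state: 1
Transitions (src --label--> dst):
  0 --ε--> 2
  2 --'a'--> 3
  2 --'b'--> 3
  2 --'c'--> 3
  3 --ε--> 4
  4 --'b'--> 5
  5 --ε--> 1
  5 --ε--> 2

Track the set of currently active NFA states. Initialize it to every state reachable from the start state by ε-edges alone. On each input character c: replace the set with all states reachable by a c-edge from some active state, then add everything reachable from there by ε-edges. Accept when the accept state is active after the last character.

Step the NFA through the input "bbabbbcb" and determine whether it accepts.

S₀ = ε-closure({0}) = {0,2}
'b' @ 1: {3,4}
'b' @ 2: {1,2,5}  (accept∈set)
'a' @ 3: {3,4}
'b' @ 4: {1,2,5}  (accept∈set)
'b' @ 5: {3,4}
'b' @ 6: {1,2,5}  (accept∈set)
'c' @ 7: {3,4}
'b' @ 8: {1,2,5}  (accept∈set)
end set {1,2,5} — state 1 in

Answer: ACCEPT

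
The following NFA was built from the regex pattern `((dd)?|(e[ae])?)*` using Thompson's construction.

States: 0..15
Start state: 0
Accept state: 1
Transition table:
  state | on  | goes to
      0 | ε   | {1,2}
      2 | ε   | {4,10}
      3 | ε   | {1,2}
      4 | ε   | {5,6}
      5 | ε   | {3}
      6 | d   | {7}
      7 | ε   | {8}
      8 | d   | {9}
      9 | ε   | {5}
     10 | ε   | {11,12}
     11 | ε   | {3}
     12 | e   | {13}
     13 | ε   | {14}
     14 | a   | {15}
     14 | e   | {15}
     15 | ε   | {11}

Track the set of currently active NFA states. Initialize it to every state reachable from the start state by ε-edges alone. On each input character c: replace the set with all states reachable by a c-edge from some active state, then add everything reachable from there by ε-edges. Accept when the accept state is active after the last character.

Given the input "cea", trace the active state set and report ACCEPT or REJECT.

initial (ε-close {0}): {0,1,2,3,4,5,6,10,11,12}
'c' @ 1: {}  — state set empty
rest 'ea' ignored (set empty)
end set {} — state 1 not in

Answer: REJECT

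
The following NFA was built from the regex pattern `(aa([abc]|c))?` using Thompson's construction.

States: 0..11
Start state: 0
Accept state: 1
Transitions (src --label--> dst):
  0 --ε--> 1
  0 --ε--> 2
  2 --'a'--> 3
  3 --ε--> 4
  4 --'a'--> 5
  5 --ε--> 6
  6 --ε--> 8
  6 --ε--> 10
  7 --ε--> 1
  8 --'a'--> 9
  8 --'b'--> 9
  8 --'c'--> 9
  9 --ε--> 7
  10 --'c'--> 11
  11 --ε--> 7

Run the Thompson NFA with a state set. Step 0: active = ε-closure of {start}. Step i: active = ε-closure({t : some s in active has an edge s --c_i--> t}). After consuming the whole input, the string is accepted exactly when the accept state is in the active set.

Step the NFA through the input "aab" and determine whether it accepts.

S₀ = ε-closure({0}) = {0,1,2}
'a' @ 1: {3,4}
'a' @ 2: {5,6,8,10}
'b' @ 3: {1,7,9}  ✓accept
after full input: {1,7,9}  (accept=1 in)

Answer: ACCEPT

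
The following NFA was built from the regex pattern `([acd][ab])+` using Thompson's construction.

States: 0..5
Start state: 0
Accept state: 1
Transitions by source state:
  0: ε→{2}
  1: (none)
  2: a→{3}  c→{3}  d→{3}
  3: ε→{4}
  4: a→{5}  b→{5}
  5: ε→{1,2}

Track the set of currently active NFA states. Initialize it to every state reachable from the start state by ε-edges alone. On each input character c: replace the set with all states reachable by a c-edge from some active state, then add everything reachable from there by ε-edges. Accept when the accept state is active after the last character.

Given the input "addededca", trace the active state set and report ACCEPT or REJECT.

S₀ = ε-closure({0}) = {0,2}
'a' @ 1: {3,4}
'd' @ 2: {}  — no active states
rest 'dededca' ignored (set empty)
end set {} — state 1 not in

Answer: REJECT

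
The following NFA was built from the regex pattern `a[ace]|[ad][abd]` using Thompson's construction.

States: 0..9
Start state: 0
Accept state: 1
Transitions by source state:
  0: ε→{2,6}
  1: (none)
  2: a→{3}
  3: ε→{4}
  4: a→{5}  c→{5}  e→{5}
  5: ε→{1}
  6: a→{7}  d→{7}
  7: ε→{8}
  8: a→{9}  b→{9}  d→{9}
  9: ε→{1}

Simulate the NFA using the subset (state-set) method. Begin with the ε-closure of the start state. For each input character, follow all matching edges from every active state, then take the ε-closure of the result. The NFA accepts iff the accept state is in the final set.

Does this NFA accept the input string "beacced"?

Answer: REJECT

Trace:
S₀ = ε-closure({0}) = {0,2,6}
'b' @ 1: {}  — no active states
rest 'eacced' ignored (set empty)
final: {}; accept 1 not in set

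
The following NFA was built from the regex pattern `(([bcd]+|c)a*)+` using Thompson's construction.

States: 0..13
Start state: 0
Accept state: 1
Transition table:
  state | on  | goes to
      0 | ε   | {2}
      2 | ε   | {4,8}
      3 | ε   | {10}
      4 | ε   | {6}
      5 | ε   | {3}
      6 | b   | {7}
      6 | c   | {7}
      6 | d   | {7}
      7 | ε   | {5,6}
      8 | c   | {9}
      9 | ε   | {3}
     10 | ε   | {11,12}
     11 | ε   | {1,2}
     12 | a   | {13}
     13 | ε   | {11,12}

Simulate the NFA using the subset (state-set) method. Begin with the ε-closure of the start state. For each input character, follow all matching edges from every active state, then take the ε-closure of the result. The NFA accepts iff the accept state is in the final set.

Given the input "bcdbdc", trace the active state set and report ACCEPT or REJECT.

Answer: ACCEPT

Trace:
initial (ε-close {0}): {0,2,4,6,8}
'b' @ 1: {1,2,3,4,5,6,7,8,10,11,12}  [accepting]
'c' @ 2: {1,2,3,4,5,6,7,8,9,10,11,12}  [accepting]
'd' @ 3: {1,2,3,4,5,6,7,8,10,11,12}  [accepting]
'b' @ 4: {1,2,3,4,5,6,7,8,10,11,12}  [accepting]
'd' @ 5: {1,2,3,4,5,6,7,8,10,11,12}  [accepting]
'c' @ 6: {1,2,3,4,5,6,7,8,9,10,11,12}  [accepting]
final: {1,2,3,4,5,6,7,8,9,10,11,12}; accept 1 in set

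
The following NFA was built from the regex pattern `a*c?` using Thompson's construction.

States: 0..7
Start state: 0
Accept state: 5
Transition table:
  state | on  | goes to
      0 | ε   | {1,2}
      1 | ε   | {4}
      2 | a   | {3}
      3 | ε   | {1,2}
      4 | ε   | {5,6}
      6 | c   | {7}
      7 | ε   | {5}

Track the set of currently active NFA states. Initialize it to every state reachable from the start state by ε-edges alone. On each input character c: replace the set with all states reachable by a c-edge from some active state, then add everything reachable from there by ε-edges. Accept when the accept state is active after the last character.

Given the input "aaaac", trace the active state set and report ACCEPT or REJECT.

Answer: ACCEPT

Steps:
initial (ε-close {0}): {0,1,2,4,5,6}
'a' @ 1: {1,2,3,4,5,6}  ✓accept
'a' @ 2: {1,2,3,4,5,6}  ✓accept
'a' @ 3: {1,2,3,4,5,6}  ✓accept
'a' @ 4: {1,2,3,4,5,6}  ✓accept
'c' @ 5: {5,7}  ✓accept
end set {5,7} — state 5 in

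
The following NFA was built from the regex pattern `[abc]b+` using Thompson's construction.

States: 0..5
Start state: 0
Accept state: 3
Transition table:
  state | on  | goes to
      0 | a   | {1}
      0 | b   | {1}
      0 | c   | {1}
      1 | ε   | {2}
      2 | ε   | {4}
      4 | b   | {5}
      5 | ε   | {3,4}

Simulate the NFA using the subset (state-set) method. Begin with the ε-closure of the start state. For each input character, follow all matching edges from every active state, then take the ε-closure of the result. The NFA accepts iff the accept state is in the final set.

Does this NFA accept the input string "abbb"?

S₀ = ε-closure({0}) = {0}
'a' @ 1: {1,2,4}
'b' @ 2: {3,4,5}  ✓accept
'b' @ 3: {3,4,5}  ✓accept
'b' @ 4: {3,4,5}  ✓accept
after full input: {3,4,5}  (accept=3 in)

Answer: ACCEPT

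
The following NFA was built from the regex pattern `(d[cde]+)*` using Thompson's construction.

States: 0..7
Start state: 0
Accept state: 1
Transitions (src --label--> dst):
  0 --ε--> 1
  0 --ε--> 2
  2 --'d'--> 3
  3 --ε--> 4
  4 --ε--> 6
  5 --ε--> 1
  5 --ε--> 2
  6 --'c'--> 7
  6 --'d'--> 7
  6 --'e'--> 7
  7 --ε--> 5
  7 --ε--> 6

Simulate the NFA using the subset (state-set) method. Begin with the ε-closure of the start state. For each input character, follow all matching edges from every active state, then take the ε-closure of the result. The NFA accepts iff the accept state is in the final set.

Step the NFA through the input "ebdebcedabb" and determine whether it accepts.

Answer: REJECT

Derivation:
S₀ = ε-closure({0}) = {0,1,2}
'e' @ 1: {}  — dead — no transitions
rest 'bdebcedabb' ignored (set empty)
end set {} — state 1 not in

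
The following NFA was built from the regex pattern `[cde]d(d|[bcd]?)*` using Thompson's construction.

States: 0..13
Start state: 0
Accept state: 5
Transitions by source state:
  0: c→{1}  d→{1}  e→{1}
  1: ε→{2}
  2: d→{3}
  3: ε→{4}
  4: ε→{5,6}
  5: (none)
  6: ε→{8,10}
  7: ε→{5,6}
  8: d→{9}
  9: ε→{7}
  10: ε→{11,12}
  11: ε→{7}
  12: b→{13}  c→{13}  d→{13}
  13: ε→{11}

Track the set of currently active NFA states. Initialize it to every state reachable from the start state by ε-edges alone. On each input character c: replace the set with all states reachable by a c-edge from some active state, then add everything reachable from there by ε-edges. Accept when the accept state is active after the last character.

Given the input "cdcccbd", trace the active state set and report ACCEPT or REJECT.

Answer: ACCEPT

Steps:
start: ε-closure({0}) = {0}
'c' @ 1: {1,2}
'd' @ 2: {3,4,5,6,7,8,10,11,12}  ✓accept
'c' @ 3: {5,6,7,8,10,11,12,13}  ✓accept
'c' @ 4: {5,6,7,8,10,11,12,13}  ✓accept
'c' @ 5: {5,6,7,8,10,11,12,13}  ✓accept
'b' @ 6: {5,6,7,8,10,11,12,13}  ✓accept
'd' @ 7: {5,6,7,8,9,10,11,12,13}  ✓accept
final: {5,6,7,8,9,10,11,12,13}; accept 5 in set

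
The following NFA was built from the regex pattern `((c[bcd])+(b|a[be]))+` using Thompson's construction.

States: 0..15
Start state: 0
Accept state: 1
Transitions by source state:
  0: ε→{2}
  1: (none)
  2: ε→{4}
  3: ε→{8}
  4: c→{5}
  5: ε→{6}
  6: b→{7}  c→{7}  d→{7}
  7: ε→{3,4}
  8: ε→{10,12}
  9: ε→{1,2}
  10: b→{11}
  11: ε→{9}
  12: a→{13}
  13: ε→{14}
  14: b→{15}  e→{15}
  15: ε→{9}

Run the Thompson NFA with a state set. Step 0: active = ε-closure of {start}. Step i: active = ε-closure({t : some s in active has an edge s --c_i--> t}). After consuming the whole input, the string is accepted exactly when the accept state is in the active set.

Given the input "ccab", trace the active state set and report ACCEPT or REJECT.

S₀ = ε-closure({0}) = {0,2,4}
'c' @ 1: {5,6}
'c' @ 2: {3,4,7,8,10,12}
'a' @ 3: {13,14}
'b' @ 4: {1,2,4,9,15}  (accept∈set)
end set {1,2,4,9,15} — state 1 in

Answer: ACCEPT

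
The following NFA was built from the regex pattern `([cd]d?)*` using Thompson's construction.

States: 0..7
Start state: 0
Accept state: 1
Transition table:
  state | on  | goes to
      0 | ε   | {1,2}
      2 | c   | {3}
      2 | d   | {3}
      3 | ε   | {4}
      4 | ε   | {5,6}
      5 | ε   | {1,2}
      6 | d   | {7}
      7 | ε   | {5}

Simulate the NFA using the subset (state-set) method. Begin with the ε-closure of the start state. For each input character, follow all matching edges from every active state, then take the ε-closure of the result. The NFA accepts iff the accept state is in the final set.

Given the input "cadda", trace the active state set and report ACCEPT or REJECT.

start: ε-closure({0}) = {0,1,2}
'c' @ 1: {1,2,3,4,5,6}  (accept∈set)
'a' @ 2: {}  — state set empty
rest 'dda' ignored (set empty)
final: {}; accept 1 not in set

Answer: REJECT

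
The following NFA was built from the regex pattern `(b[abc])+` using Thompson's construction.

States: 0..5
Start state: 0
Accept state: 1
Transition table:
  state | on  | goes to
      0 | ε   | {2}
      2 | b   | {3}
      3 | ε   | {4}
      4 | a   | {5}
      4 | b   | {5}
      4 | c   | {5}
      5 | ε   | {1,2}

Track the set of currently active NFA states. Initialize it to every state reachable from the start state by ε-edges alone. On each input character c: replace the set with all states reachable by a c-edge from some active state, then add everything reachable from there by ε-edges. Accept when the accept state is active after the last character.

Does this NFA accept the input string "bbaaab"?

initial (ε-close {0}): {0,2}
'b' @ 1: {3,4}
'b' @ 2: {1,2,5}  (accept∈set)
'a' @ 3: {}  — no active states
rest 'aab' ignored (set empty)
final: {}; accept 1 not in set

Answer: REJECT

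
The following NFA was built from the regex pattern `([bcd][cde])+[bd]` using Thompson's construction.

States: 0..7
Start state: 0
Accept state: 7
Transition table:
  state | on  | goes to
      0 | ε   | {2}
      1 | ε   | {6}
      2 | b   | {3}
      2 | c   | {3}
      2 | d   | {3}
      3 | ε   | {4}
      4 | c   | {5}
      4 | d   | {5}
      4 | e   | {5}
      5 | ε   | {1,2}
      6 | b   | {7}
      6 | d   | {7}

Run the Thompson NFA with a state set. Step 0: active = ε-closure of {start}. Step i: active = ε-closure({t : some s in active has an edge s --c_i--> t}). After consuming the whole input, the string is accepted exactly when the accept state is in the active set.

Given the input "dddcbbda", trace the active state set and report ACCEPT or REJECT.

Answer: REJECT

Derivation:
start: ε-closure({0}) = {0,2}
'd' @ 1: {3,4}
'd' @ 2: {1,2,5,6}
'd' @ 3: {3,4,7}  [accepting]
'c' @ 4: {1,2,5,6}
'b' @ 5: {3,4,7}  [accepting]
'b' @ 6: {}  — state set empty
rest 'da' ignored (set empty)
final: {}; accept 7 not in set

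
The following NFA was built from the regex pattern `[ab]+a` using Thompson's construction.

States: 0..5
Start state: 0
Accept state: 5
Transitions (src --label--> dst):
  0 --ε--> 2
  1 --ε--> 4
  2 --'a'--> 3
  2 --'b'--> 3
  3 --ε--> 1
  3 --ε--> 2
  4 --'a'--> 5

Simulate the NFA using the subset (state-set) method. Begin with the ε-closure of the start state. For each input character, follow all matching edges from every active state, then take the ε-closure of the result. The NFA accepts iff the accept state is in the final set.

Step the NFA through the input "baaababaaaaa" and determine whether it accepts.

Answer: ACCEPT

Steps:
start: ε-closure({0}) = {0,2}
'b' @ 1: {1,2,3,4}
'a' @ 2: {1,2,3,4,5}  [accepting]
'a' @ 3: {1,2,3,4,5}  [accepting]
'a' @ 4: {1,2,3,4,5}  [accepting]
'b' @ 5: {1,2,3,4}
'a' @ 6: {1,2,3,4,5}  [accepting]
'b' @ 7: {1,2,3,4}
'a' @ 8: {1,2,3,4,5}  [accepting]
'a' @ 9: {1,2,3,4,5}  [accepting]
'a' @ 10: {1,2,3,4,5}  [accepting]
'a' @ 11: {1,2,3,4,5}  [accepting]
'a' @ 12: {1,2,3,4,5}  [accepting]
final: {1,2,3,4,5}; accept 5 in set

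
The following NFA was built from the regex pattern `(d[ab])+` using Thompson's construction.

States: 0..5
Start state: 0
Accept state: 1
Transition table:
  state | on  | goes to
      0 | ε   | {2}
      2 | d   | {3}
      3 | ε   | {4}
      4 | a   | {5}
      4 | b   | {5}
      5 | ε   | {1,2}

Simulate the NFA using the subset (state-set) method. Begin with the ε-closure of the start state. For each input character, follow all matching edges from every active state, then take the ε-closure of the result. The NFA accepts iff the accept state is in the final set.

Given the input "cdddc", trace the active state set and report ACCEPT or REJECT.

start: ε-closure({0}) = {0,2}
'c' @ 1: {}  — dead — no transitions
rest 'dddc' ignored (set empty)
end set {} — state 1 not in

Answer: REJECT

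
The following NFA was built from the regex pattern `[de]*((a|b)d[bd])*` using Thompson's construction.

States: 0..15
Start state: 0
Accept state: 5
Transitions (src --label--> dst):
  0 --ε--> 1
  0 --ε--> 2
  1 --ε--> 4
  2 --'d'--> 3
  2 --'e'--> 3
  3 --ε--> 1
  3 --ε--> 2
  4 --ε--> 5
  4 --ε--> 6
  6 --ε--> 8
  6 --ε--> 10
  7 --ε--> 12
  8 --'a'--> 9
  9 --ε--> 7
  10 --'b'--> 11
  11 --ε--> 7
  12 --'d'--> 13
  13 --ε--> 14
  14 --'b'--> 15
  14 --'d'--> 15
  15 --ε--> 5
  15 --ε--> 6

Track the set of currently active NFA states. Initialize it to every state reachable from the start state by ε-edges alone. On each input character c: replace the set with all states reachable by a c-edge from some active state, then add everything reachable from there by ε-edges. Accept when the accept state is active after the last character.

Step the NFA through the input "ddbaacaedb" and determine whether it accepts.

start: ε-closure({0}) = {0,1,2,4,5,6,8,10}
'd' @ 1: {1,2,3,4,5,6,8,10}  [accepting]
'd' @ 2: {1,2,3,4,5,6,8,10}  [accepting]
'b' @ 3: {7,11,12}
'a' @ 4: {}  — dead — no transitions
rest 'acaedb' ignored (set empty)
end set {} — state 5 not in

Answer: REJECT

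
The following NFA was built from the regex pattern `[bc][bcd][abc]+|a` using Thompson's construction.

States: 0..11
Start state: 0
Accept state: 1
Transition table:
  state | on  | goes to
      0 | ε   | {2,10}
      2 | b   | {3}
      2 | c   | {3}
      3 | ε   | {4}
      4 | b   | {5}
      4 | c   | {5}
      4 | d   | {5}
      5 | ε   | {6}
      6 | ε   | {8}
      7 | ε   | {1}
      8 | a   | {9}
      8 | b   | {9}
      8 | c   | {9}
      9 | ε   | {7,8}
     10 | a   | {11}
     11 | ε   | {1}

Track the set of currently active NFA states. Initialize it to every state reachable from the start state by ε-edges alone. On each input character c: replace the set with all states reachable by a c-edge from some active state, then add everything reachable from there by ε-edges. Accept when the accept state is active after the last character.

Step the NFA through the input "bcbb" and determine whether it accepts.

S₀ = ε-closure({0}) = {0,2,10}
'b' @ 1: {3,4}
'c' @ 2: {5,6,8}
'b' @ 3: {1,7,8,9}  (accept∈set)
'b' @ 4: {1,7,8,9}  (accept∈set)
end set {1,7,8,9} — state 1 in

Answer: ACCEPT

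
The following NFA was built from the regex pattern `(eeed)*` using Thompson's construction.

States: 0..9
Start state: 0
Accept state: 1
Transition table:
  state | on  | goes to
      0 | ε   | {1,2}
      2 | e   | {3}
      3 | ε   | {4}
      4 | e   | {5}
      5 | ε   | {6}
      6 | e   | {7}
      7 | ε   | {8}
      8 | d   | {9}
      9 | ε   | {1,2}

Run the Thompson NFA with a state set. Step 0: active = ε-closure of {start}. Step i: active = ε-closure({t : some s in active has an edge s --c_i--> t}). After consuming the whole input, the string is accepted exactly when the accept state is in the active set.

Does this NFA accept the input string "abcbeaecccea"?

start: ε-closure({0}) = {0,1,2}
'a' @ 1: {}  — dead — no transitions
rest 'bcbeaecccea' ignored (set empty)
end set {} — state 1 not in

Answer: REJECT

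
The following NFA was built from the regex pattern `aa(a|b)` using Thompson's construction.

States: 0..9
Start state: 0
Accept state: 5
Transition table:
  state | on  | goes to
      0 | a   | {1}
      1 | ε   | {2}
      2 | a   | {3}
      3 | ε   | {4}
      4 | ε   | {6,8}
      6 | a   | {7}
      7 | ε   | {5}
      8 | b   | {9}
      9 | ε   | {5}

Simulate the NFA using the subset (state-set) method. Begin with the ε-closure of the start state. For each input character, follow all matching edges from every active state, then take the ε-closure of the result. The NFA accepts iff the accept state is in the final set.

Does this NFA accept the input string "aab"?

initial (ε-close {0}): {0}
'a' @ 1: {1,2}
'a' @ 2: {3,4,6,8}
'b' @ 3: {5,9}  ✓accept
final: {5,9}; accept 5 in set

Answer: ACCEPT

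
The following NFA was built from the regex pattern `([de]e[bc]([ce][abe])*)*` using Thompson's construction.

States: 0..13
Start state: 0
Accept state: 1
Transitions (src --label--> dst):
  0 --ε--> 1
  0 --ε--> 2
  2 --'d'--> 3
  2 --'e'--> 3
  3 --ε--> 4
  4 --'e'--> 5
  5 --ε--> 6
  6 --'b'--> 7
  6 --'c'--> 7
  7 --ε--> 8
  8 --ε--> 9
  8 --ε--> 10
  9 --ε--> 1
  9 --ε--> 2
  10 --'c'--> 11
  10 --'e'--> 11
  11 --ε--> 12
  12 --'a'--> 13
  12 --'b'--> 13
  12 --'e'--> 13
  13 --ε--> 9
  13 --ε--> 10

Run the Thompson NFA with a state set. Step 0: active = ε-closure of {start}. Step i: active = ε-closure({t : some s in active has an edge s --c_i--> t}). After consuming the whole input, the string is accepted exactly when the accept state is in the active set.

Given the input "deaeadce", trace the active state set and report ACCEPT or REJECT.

S₀ = ε-closure({0}) = {0,1,2}
'd' @ 1: {3,4}
'e' @ 2: {5,6}
'a' @ 3: {}  — state set empty
rest 'eadce' ignored (set empty)
end set {} — state 1 not in

Answer: REJECT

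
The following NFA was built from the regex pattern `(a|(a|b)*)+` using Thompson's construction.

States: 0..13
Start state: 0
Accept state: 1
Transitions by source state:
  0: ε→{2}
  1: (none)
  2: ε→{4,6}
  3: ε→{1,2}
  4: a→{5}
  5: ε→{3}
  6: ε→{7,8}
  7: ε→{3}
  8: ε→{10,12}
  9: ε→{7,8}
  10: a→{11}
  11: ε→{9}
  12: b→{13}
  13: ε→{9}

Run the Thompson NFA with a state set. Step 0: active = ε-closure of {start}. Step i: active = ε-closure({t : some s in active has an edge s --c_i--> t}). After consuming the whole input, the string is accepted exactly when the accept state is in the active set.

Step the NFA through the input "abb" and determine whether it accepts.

Answer: ACCEPT

Steps:
S₀ = ε-closure({0}) = {0,1,2,3,4,6,7,8,10,12}
'a' @ 1: {1,2,3,4,5,6,7,8,9,10,11,12}  ✓accept
'b' @ 2: {1,2,3,4,6,7,8,9,10,12,13}  ✓accept
'b' @ 3: {1,2,3,4,6,7,8,9,10,12,13}  ✓accept
final: {1,2,3,4,6,7,8,9,10,12,13}; accept 1 in set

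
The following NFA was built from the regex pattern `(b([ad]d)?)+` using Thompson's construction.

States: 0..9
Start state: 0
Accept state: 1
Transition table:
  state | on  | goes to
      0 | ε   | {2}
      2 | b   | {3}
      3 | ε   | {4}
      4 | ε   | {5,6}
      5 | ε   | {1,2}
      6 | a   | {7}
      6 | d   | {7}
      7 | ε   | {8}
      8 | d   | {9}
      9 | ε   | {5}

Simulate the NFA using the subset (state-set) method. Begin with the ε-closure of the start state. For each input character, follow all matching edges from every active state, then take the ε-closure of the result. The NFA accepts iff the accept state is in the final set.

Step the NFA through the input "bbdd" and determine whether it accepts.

start: ε-closure({0}) = {0,2}
'b' @ 1: {1,2,3,4,5,6}  ✓accept
'b' @ 2: {1,2,3,4,5,6}  ✓accept
'd' @ 3: {7,8}
'd' @ 4: {1,2,5,9}  ✓accept
end set {1,2,5,9} — state 1 in

Answer: ACCEPT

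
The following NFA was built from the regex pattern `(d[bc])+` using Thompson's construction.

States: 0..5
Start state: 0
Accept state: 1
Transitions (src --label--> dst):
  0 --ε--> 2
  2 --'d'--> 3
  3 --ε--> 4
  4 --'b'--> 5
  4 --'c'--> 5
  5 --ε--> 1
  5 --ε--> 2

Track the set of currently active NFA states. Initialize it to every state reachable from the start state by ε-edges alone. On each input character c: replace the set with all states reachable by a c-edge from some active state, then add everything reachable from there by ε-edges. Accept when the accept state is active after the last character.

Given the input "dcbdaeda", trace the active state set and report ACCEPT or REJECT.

initial (ε-close {0}): {0,2}
'd' @ 1: {3,4}
'c' @ 2: {1,2,5}  ✓accept
'b' @ 3: {}  — no active states
rest 'daeda' ignored (set empty)
final: {}; accept 1 not in set

Answer: REJECT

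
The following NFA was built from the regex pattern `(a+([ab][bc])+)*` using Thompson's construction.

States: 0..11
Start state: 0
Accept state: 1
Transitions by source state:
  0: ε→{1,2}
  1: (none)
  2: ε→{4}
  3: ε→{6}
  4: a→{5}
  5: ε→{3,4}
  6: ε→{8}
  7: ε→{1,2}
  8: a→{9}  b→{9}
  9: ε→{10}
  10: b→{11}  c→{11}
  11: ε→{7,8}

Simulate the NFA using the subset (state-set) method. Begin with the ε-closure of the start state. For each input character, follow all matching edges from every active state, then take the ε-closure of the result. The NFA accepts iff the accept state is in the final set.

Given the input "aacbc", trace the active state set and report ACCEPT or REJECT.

S₀ = ε-closure({0}) = {0,1,2,4}
'a' @ 1: {3,4,5,6,8}
'a' @ 2: {3,4,5,6,8,9,10}
'c' @ 3: {1,2,4,7,8,11}  [accepting]
'b' @ 4: {9,10}
'c' @ 5: {1,2,4,7,8,11}  [accepting]
after full input: {1,2,4,7,8,11}  (accept=1 in)

Answer: ACCEPT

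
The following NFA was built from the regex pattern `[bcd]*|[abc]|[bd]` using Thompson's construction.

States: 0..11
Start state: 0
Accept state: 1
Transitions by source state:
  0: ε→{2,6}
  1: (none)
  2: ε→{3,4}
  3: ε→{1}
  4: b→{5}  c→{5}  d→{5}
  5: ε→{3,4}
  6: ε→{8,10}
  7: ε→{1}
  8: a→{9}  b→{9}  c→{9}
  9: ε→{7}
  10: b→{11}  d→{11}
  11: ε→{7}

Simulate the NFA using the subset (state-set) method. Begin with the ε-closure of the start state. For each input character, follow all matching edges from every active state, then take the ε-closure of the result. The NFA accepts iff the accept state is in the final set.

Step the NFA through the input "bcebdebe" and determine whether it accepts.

Answer: REJECT

Trace:
initial (ε-close {0}): {0,1,2,3,4,6,8,10}
'b' @ 1: {1,3,4,5,7,9,11}  ✓accept
'c' @ 2: {1,3,4,5}  ✓accept
'e' @ 3: {}  — state set empty
rest 'bdebe' ignored (set empty)
after full input: {}  (accept=1 not in)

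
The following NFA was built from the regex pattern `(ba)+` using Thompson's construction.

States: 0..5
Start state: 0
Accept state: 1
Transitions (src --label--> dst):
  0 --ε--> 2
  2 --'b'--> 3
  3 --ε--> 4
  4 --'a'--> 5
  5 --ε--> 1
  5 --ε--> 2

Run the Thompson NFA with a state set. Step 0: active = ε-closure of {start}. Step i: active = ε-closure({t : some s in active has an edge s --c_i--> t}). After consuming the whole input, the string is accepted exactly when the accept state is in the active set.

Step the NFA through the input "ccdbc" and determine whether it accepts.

Answer: REJECT

Steps:
initial (ε-close {0}): {0,2}
'c' @ 1: {}  — no active states
rest 'cdbc' ignored (set empty)
after full input: {}  (accept=1 not in)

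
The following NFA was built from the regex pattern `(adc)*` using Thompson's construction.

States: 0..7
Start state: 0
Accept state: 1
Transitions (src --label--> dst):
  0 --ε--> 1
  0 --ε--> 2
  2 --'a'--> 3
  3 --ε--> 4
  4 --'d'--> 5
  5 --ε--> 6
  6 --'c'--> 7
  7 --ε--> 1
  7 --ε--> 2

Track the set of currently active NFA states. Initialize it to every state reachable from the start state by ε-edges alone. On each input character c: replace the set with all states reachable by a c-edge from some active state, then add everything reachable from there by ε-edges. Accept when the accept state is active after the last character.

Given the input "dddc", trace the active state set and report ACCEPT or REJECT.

Answer: REJECT

Trace:
S₀ = ε-closure({0}) = {0,1,2}
'd' @ 1: {}  — state set empty
rest 'ddc' ignored (set empty)
final: {}; accept 1 not in set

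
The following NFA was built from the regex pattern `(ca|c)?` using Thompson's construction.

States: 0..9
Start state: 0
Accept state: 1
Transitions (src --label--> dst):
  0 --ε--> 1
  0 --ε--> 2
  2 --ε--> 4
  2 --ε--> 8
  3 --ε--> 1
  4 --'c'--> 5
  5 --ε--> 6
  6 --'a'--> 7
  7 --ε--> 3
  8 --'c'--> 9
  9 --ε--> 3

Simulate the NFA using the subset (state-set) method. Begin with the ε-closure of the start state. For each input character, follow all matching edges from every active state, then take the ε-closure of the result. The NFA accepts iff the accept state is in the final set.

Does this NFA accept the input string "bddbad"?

Answer: REJECT

Trace:
S₀ = ε-closure({0}) = {0,1,2,4,8}
'b' @ 1: {}  — state set empty
rest 'ddbad' ignored (set empty)
final: {}; accept 1 not in set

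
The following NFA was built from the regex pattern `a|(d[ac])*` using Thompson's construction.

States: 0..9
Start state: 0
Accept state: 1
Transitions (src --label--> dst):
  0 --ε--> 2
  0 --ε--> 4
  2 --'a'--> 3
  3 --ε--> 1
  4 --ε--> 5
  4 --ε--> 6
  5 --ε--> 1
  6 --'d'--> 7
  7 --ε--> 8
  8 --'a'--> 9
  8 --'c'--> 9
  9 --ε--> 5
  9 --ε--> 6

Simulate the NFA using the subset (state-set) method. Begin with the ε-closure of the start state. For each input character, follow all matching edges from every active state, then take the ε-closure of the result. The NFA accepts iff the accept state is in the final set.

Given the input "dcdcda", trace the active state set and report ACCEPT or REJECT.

Answer: ACCEPT

Trace:
S₀ = ε-closure({0}) = {0,1,2,4,5,6}
'd' @ 1: {7,8}
'c' @ 2: {1,5,6,9}  ✓accept
'd' @ 3: {7,8}
'c' @ 4: {1,5,6,9}  ✓accept
'd' @ 5: {7,8}
'a' @ 6: {1,5,6,9}  ✓accept
final: {1,5,6,9}; accept 1 in set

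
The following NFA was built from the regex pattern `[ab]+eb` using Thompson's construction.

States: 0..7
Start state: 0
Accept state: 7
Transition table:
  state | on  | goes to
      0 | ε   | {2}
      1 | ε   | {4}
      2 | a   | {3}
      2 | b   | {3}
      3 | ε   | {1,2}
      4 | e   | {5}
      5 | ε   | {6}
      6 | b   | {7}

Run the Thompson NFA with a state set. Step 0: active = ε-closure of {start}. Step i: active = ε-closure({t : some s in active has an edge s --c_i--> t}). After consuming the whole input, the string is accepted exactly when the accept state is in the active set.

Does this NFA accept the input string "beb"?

start: ε-closure({0}) = {0,2}
'b' @ 1: {1,2,3,4}
'e' @ 2: {5,6}
'b' @ 3: {7}  ✓accept
after full input: {7}  (accept=7 in)

Answer: ACCEPT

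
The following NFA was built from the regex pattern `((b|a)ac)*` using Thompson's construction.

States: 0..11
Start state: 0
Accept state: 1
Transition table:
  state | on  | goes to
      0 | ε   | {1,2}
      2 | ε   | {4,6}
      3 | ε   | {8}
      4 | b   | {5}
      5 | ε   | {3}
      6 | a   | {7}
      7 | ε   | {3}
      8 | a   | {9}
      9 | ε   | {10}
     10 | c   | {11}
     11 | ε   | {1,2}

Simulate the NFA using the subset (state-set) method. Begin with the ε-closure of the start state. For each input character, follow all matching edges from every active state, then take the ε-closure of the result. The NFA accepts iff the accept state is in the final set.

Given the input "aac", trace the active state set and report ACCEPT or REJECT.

Answer: ACCEPT

Derivation:
initial (ε-close {0}): {0,1,2,4,6}
'a' @ 1: {3,7,8}
'a' @ 2: {9,10}
'c' @ 3: {1,2,4,6,11}  (accept∈set)
final: {1,2,4,6,11}; accept 1 in set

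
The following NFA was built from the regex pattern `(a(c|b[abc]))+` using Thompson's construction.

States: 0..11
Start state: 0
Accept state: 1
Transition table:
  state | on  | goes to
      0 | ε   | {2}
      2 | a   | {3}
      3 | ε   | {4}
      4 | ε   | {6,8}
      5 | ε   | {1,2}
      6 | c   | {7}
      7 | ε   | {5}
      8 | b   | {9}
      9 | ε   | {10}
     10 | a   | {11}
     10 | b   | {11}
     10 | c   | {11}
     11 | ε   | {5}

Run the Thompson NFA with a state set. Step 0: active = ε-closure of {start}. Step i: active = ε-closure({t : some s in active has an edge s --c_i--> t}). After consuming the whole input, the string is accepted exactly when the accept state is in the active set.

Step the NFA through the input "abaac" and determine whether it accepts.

S₀ = ε-closure({0}) = {0,2}
'a' @ 1: {3,4,6,8}
'b' @ 2: {9,10}
'a' @ 3: {1,2,5,11}  ✓accept
'a' @ 4: {3,4,6,8}
'c' @ 5: {1,2,5,7}  ✓accept
final: {1,2,5,7}; accept 1 in set

Answer: ACCEPT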